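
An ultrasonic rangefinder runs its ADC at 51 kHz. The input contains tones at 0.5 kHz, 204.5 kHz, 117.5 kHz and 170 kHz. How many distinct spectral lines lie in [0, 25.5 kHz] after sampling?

fs/2 = 25.5 kHz.
0.5 kHz ≤ fs/2 = 25.5 kHz, passes unchanged.
204.5 kHz mod fs = 0.5 kHz.
0.5 kHz ≤ fs/2 = 25.5 kHz, appears at 0.5 kHz.
117.5 kHz mod fs = 15.5 kHz.
15.5 kHz ≤ fs/2 = 25.5 kHz, appears at 15.5 kHz.
170 kHz mod fs = 17 kHz.
17 kHz ≤ fs/2 = 25.5 kHz, appears at 17 kHz.
Distinct values: {0.5 kHz, 15.5 kHz, 17 kHz} → 3.

3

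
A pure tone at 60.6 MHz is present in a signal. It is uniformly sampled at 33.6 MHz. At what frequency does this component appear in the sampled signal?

60.6 MHz mod fs = 27 MHz.
27 MHz > fs/2 = 16.8 MHz, folds to fs − 27 MHz = 6.6 MHz.

6.6 MHz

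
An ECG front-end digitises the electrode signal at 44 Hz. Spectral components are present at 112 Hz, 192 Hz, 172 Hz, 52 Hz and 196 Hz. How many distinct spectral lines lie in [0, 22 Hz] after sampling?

4

fs/2 = 22 Hz.
112 Hz mod fs = 24 Hz.
24 Hz > fs/2 = 22 Hz, folds to fs − 24 Hz = 20 Hz.
192 Hz mod fs = 16 Hz.
16 Hz ≤ fs/2 = 22 Hz, appears at 16 Hz.
172 Hz mod fs = 40 Hz.
40 Hz > fs/2 = 22 Hz, folds to fs − 40 Hz = 4 Hz.
52 Hz mod fs = 8 Hz.
8 Hz ≤ fs/2 = 22 Hz, appears at 8 Hz.
196 Hz mod fs = 20 Hz.
20 Hz ≤ fs/2 = 22 Hz, appears at 20 Hz.
Distinct values: {4 Hz, 8 Hz, 16 Hz, 20 Hz} → 4.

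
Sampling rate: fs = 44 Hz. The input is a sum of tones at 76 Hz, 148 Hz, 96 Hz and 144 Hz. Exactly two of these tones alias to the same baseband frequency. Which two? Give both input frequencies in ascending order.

fs/2 = 22 Hz.
76 Hz mod fs = 32 Hz.
32 Hz > fs/2 = 22 Hz, folds to fs − 32 Hz = 12 Hz.
148 Hz mod fs = 16 Hz.
16 Hz ≤ fs/2 = 22 Hz, appears at 16 Hz.
96 Hz mod fs = 8 Hz.
8 Hz ≤ fs/2 = 22 Hz, appears at 8 Hz.
144 Hz mod fs = 12 Hz.
12 Hz ≤ fs/2 = 22 Hz, appears at 12 Hz.
76 Hz and 144 Hz both map to 12 Hz.

76 Hz, 144 Hz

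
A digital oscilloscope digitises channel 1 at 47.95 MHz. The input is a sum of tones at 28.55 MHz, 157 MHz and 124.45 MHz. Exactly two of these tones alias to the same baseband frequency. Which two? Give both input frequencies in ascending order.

fs/2 = 23.975 MHz.
28.55 MHz > fs/2 = 23.975 MHz, folds to fs − 28.55 MHz = 19.4 MHz.
157 MHz mod fs = 13.15 MHz.
13.15 MHz ≤ fs/2 = 23.975 MHz, appears at 13.15 MHz.
124.45 MHz mod fs = 28.55 MHz.
28.55 MHz > fs/2 = 23.975 MHz, folds to fs − 28.55 MHz = 19.4 MHz.
28.55 MHz and 124.45 MHz both map to 19.4 MHz.

28.55 MHz, 124.45 MHz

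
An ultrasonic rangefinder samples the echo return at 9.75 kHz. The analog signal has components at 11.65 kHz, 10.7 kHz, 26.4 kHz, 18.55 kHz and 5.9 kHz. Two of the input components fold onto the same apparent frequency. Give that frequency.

fs/2 = 4.875 kHz.
11.65 kHz mod fs = 1.9 kHz.
1.9 kHz ≤ fs/2 = 4.875 kHz, appears at 1.9 kHz.
10.7 kHz mod fs = 0.95 kHz.
0.95 kHz ≤ fs/2 = 4.875 kHz, appears at 0.95 kHz.
26.4 kHz mod fs = 6.9 kHz.
6.9 kHz > fs/2 = 4.875 kHz, folds to fs − 6.9 kHz = 2.85 kHz.
18.55 kHz mod fs = 8.8 kHz.
8.8 kHz > fs/2 = 4.875 kHz, folds to fs − 8.8 kHz = 0.95 kHz.
5.9 kHz > fs/2 = 4.875 kHz, folds to fs − 5.9 kHz = 3.85 kHz.
10.7 kHz and 18.55 kHz both map to 0.95 kHz.

0.95 kHz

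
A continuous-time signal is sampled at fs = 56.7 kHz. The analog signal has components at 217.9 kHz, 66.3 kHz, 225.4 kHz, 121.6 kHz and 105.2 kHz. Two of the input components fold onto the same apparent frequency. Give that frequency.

8.2 kHz

fs/2 = 28.35 kHz.
217.9 kHz mod fs = 47.8 kHz.
47.8 kHz > fs/2 = 28.35 kHz, folds to fs − 47.8 kHz = 8.9 kHz.
66.3 kHz mod fs = 9.6 kHz.
9.6 kHz ≤ fs/2 = 28.35 kHz, appears at 9.6 kHz.
225.4 kHz mod fs = 55.3 kHz.
55.3 kHz > fs/2 = 28.35 kHz, folds to fs − 55.3 kHz = 1.4 kHz.
121.6 kHz mod fs = 8.2 kHz.
8.2 kHz ≤ fs/2 = 28.35 kHz, appears at 8.2 kHz.
105.2 kHz mod fs = 48.5 kHz.
48.5 kHz > fs/2 = 28.35 kHz, folds to fs − 48.5 kHz = 8.2 kHz.
105.2 kHz and 121.6 kHz both map to 8.2 kHz.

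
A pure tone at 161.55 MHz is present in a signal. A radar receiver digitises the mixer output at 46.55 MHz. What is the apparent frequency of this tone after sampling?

161.55 MHz mod fs = 21.9 MHz.
21.9 MHz ≤ fs/2 = 23.275 MHz, appears at 21.9 MHz.

21.9 MHz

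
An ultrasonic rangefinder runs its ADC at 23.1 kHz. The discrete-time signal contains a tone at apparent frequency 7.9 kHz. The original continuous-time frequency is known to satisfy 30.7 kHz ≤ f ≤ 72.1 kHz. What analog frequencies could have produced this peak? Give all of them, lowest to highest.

31 kHz, 38.3 kHz, 54.1 kHz, 61.4 kHz

Frequencies that alias to 7.9 kHz are k·fs ± 7.9 kHz for integer k ≥ 0.
k=0: 7.9 kHz.
k=1: 15.2 kHz, 31 kHz.
k=2: 38.3 kHz, 54.1 kHz.
k=3: 61.4 kHz, 77.2 kHz.
k=4: 84.5 kHz, 100.3 kHz.
Within [30.7 kHz, 72.1 kHz]: 31 kHz, 38.3 kHz, 54.1 kHz, 61.4 kHz.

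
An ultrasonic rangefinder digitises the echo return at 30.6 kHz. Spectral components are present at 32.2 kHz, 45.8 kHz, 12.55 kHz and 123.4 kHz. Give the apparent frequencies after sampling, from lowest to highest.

fs/2 = 15.3 kHz.
32.2 kHz mod fs = 1.6 kHz.
1.6 kHz ≤ fs/2 = 15.3 kHz, appears at 1.6 kHz.
45.8 kHz mod fs = 15.2 kHz.
15.2 kHz ≤ fs/2 = 15.3 kHz, appears at 15.2 kHz.
12.55 kHz ≤ fs/2 = 15.3 kHz, passes unchanged.
123.4 kHz mod fs = 1 kHz.
1 kHz ≤ fs/2 = 15.3 kHz, appears at 1 kHz.
Distinct values: {1 kHz, 1.6 kHz, 12.55 kHz, 15.2 kHz}.

1 kHz, 1.6 kHz, 12.55 kHz, 15.2 kHz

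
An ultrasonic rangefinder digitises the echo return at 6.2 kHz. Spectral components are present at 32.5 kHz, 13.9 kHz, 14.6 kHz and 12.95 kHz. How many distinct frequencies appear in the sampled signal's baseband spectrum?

3

fs/2 = 3.1 kHz.
32.5 kHz mod fs = 1.5 kHz.
1.5 kHz ≤ fs/2 = 3.1 kHz, appears at 1.5 kHz.
13.9 kHz mod fs = 1.5 kHz.
1.5 kHz ≤ fs/2 = 3.1 kHz, appears at 1.5 kHz.
14.6 kHz mod fs = 2.2 kHz.
2.2 kHz ≤ fs/2 = 3.1 kHz, appears at 2.2 kHz.
12.95 kHz mod fs = 0.55 kHz.
0.55 kHz ≤ fs/2 = 3.1 kHz, appears at 0.55 kHz.
Distinct values: {0.55 kHz, 1.5 kHz, 2.2 kHz} → 3.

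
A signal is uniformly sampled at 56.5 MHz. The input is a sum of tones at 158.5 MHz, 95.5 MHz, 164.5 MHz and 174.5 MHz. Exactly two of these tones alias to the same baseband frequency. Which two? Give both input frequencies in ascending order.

fs/2 = 28.25 MHz.
158.5 MHz mod fs = 45.5 MHz.
45.5 MHz > fs/2 = 28.25 MHz, folds to fs − 45.5 MHz = 11 MHz.
95.5 MHz mod fs = 39 MHz.
39 MHz > fs/2 = 28.25 MHz, folds to fs − 39 MHz = 17.5 MHz.
164.5 MHz mod fs = 51.5 MHz.
51.5 MHz > fs/2 = 28.25 MHz, folds to fs − 51.5 MHz = 5 MHz.
174.5 MHz mod fs = 5 MHz.
5 MHz ≤ fs/2 = 28.25 MHz, appears at 5 MHz.
164.5 MHz and 174.5 MHz both map to 5 MHz.

164.5 MHz, 174.5 MHz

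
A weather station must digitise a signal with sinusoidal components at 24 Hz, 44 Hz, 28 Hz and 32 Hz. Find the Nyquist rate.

88 Hz

Highest-frequency component: 44 Hz.
Nyquist rate = 2 × 44 Hz = 88 Hz.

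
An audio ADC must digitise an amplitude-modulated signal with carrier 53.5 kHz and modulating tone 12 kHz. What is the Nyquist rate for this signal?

AM sidebands sit at fc ± fm = 41.5 kHz and 65.5 kHz.
Highest-frequency component: 65.5 kHz.
Nyquist rate = 2 × 65.5 kHz = 131 kHz.

131 kHz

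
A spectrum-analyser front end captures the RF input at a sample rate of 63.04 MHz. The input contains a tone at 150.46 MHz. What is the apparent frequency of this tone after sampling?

150.46 MHz mod fs = 24.38 MHz.
24.38 MHz ≤ fs/2 = 31.52 MHz, appears at 24.38 MHz.

24.38 MHz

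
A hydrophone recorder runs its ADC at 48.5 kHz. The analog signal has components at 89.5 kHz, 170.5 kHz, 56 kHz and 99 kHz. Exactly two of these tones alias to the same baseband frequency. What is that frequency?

7.5 kHz

fs/2 = 24.25 kHz.
89.5 kHz mod fs = 41 kHz.
41 kHz > fs/2 = 24.25 kHz, folds to fs − 41 kHz = 7.5 kHz.
170.5 kHz mod fs = 25 kHz.
25 kHz > fs/2 = 24.25 kHz, folds to fs − 25 kHz = 23.5 kHz.
56 kHz mod fs = 7.5 kHz.
7.5 kHz ≤ fs/2 = 24.25 kHz, appears at 7.5 kHz.
99 kHz mod fs = 2 kHz.
2 kHz ≤ fs/2 = 24.25 kHz, appears at 2 kHz.
56 kHz and 89.5 kHz both map to 7.5 kHz.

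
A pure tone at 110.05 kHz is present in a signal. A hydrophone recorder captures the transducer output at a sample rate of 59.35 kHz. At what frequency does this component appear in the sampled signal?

8.65 kHz

110.05 kHz mod fs = 50.7 kHz.
50.7 kHz > fs/2 = 29.675 kHz, folds to fs − 50.7 kHz = 8.65 kHz.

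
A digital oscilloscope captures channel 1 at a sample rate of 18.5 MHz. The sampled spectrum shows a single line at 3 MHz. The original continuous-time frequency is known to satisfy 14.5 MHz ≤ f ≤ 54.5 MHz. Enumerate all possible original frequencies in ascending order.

Frequencies that alias to 3 MHz are k·fs ± 3 MHz for integer k ≥ 0.
k=0: 3 MHz.
k=1: 15.5 MHz, 21.5 MHz.
k=2: 34 MHz, 40 MHz.
k=3: 52.5 MHz, 58.5 MHz.
k=4: 71 MHz, 77 MHz.
Within [14.5 MHz, 54.5 MHz]: 15.5 MHz, 21.5 MHz, 34 MHz, 40 MHz, 52.5 MHz.

15.5 MHz, 21.5 MHz, 34 MHz, 40 MHz, 52.5 MHz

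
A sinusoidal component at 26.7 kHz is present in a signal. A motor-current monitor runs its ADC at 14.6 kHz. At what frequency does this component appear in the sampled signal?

26.7 kHz mod fs = 12.1 kHz.
12.1 kHz > fs/2 = 7.3 kHz, folds to fs − 12.1 kHz = 2.5 kHz.

2.5 kHz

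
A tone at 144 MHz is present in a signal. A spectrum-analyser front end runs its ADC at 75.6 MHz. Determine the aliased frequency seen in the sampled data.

144 MHz mod fs = 68.4 MHz.
68.4 MHz > fs/2 = 37.8 MHz, folds to fs − 68.4 MHz = 7.2 MHz.

7.2 MHz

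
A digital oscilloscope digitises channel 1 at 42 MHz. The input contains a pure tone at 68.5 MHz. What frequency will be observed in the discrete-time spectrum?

15.5 MHz

68.5 MHz mod fs = 26.5 MHz.
26.5 MHz > fs/2 = 21 MHz, folds to fs − 26.5 MHz = 15.5 MHz.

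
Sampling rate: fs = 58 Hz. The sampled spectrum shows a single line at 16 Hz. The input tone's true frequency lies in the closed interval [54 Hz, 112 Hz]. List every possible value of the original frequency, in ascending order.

Frequencies that alias to 16 Hz are k·fs ± 16 Hz for integer k ≥ 0.
k=0: 16 Hz.
k=1: 42 Hz, 74 Hz.
k=2: 100 Hz, 132 Hz.
k=3: 158 Hz, 190 Hz.
Within [54 Hz, 112 Hz]: 74 Hz, 100 Hz.

74 Hz, 100 Hz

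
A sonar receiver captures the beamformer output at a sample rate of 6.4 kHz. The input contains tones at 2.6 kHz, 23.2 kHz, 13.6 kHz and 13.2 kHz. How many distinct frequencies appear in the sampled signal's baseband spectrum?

fs/2 = 3.2 kHz.
2.6 kHz ≤ fs/2 = 3.2 kHz, passes unchanged.
23.2 kHz mod fs = 4 kHz.
4 kHz > fs/2 = 3.2 kHz, folds to fs − 4 kHz = 2.4 kHz.
13.6 kHz mod fs = 0.8 kHz.
0.8 kHz ≤ fs/2 = 3.2 kHz, appears at 0.8 kHz.
13.2 kHz mod fs = 0.4 kHz.
0.4 kHz ≤ fs/2 = 3.2 kHz, appears at 0.4 kHz.
Distinct values: {0.4 kHz, 0.8 kHz, 2.4 kHz, 2.6 kHz} → 4.

4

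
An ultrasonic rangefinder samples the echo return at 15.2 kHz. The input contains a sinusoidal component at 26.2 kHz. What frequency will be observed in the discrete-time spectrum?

26.2 kHz mod fs = 11 kHz.
11 kHz > fs/2 = 7.6 kHz, folds to fs − 11 kHz = 4.2 kHz.

4.2 kHz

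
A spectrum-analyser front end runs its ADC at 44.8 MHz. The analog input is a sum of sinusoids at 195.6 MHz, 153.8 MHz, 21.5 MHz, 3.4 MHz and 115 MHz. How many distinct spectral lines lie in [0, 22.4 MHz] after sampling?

4

fs/2 = 22.4 MHz.
195.6 MHz mod fs = 16.4 MHz.
16.4 MHz ≤ fs/2 = 22.4 MHz, appears at 16.4 MHz.
153.8 MHz mod fs = 19.4 MHz.
19.4 MHz ≤ fs/2 = 22.4 MHz, appears at 19.4 MHz.
21.5 MHz ≤ fs/2 = 22.4 MHz, passes unchanged.
3.4 MHz ≤ fs/2 = 22.4 MHz, passes unchanged.
115 MHz mod fs = 25.4 MHz.
25.4 MHz > fs/2 = 22.4 MHz, folds to fs − 25.4 MHz = 19.4 MHz.
Distinct values: {3.4 MHz, 16.4 MHz, 19.4 MHz, 21.5 MHz} → 4.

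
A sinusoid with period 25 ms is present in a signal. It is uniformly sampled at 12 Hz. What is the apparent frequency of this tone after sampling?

4 Hz

T = 25 ms → f = 1/T = 40 Hz.
40 Hz mod fs = 4 Hz.
4 Hz ≤ fs/2 = 6 Hz, appears at 4 Hz.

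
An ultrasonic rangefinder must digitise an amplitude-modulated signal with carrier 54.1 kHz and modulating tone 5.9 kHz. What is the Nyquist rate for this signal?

AM sidebands sit at fc ± fm = 48.2 kHz and 60 kHz.
Highest-frequency component: 60 kHz.
Nyquist rate = 2 × 60 kHz = 120 kHz.

120 kHz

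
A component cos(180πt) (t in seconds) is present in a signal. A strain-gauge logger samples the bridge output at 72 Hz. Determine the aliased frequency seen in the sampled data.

ω = 180π rad/s → f = ω/(2π) = 90 Hz.
90 Hz mod fs = 18 Hz.
18 Hz ≤ fs/2 = 36 Hz, appears at 18 Hz.

18 Hz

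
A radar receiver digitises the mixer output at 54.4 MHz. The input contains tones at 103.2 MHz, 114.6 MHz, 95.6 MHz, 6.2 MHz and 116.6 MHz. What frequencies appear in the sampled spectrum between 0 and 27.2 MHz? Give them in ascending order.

fs/2 = 27.2 MHz.
103.2 MHz mod fs = 48.8 MHz.
48.8 MHz > fs/2 = 27.2 MHz, folds to fs − 48.8 MHz = 5.6 MHz.
114.6 MHz mod fs = 5.8 MHz.
5.8 MHz ≤ fs/2 = 27.2 MHz, appears at 5.8 MHz.
95.6 MHz mod fs = 41.2 MHz.
41.2 MHz > fs/2 = 27.2 MHz, folds to fs − 41.2 MHz = 13.2 MHz.
6.2 MHz ≤ fs/2 = 27.2 MHz, passes unchanged.
116.6 MHz mod fs = 7.8 MHz.
7.8 MHz ≤ fs/2 = 27.2 MHz, appears at 7.8 MHz.
Distinct values: {5.6 MHz, 5.8 MHz, 6.2 MHz, 7.8 MHz, 13.2 MHz}.

5.6 MHz, 5.8 MHz, 6.2 MHz, 7.8 MHz, 13.2 MHz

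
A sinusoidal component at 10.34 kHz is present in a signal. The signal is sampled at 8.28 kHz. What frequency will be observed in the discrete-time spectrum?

10.34 kHz mod fs = 2.06 kHz.
2.06 kHz ≤ fs/2 = 4.14 kHz, appears at 2.06 kHz.

2.06 kHz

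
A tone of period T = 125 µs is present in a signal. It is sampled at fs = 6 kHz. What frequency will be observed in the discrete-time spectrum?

T = 125 µs → f = 1/T = 8 kHz.
8 kHz mod fs = 2 kHz.
2 kHz ≤ fs/2 = 3 kHz, appears at 2 kHz.

2 kHz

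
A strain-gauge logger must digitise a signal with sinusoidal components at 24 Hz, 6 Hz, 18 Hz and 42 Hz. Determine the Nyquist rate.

84 Hz

Highest-frequency component: 42 Hz.
Nyquist rate = 2 × 42 Hz = 84 Hz.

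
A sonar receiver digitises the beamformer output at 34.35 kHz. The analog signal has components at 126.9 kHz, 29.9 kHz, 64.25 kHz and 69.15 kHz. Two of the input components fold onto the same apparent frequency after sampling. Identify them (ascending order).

29.9 kHz, 64.25 kHz

fs/2 = 17.175 kHz.
126.9 kHz mod fs = 23.85 kHz.
23.85 kHz > fs/2 = 17.175 kHz, folds to fs − 23.85 kHz = 10.5 kHz.
29.9 kHz > fs/2 = 17.175 kHz, folds to fs − 29.9 kHz = 4.45 kHz.
64.25 kHz mod fs = 29.9 kHz.
29.9 kHz > fs/2 = 17.175 kHz, folds to fs − 29.9 kHz = 4.45 kHz.
69.15 kHz mod fs = 0.45 kHz.
0.45 kHz ≤ fs/2 = 17.175 kHz, appears at 0.45 kHz.
29.9 kHz and 64.25 kHz both map to 4.45 kHz.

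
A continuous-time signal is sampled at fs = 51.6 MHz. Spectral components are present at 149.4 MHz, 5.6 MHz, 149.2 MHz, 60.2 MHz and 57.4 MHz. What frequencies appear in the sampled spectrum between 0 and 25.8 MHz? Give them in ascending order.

fs/2 = 25.8 MHz.
149.4 MHz mod fs = 46.2 MHz.
46.2 MHz > fs/2 = 25.8 MHz, folds to fs − 46.2 MHz = 5.4 MHz.
5.6 MHz ≤ fs/2 = 25.8 MHz, passes unchanged.
149.2 MHz mod fs = 46 MHz.
46 MHz > fs/2 = 25.8 MHz, folds to fs − 46 MHz = 5.6 MHz.
60.2 MHz mod fs = 8.6 MHz.
8.6 MHz ≤ fs/2 = 25.8 MHz, appears at 8.6 MHz.
57.4 MHz mod fs = 5.8 MHz.
5.8 MHz ≤ fs/2 = 25.8 MHz, appears at 5.8 MHz.
Distinct values: {5.4 MHz, 5.6 MHz, 5.8 MHz, 8.6 MHz}.

5.4 MHz, 5.6 MHz, 5.8 MHz, 8.6 MHz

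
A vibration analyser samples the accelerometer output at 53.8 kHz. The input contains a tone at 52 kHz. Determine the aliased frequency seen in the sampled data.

1.8 kHz

52 kHz > fs/2 = 26.9 kHz, folds to fs − 52 kHz = 1.8 kHz.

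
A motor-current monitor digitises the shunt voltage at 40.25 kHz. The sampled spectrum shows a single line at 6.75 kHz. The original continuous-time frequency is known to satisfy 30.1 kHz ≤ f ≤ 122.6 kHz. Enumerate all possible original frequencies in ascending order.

33.5 kHz, 47 kHz, 73.75 kHz, 87.25 kHz, 114 kHz

Frequencies that alias to 6.75 kHz are k·fs ± 6.75 kHz for integer k ≥ 0.
k=0: 6.75 kHz.
k=1: 33.5 kHz, 47 kHz.
k=2: 73.75 kHz, 87.25 kHz.
k=3: 114 kHz, 127.5 kHz.
k=4: 154.25 kHz, 167.75 kHz.
Within [30.1 kHz, 122.6 kHz]: 33.5 kHz, 47 kHz, 73.75 kHz, 87.25 kHz, 114 kHz.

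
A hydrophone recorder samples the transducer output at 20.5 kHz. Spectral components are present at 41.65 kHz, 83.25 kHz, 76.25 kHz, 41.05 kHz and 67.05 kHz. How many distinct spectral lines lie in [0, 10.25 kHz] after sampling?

fs/2 = 10.25 kHz.
41.65 kHz mod fs = 0.65 kHz.
0.65 kHz ≤ fs/2 = 10.25 kHz, appears at 0.65 kHz.
83.25 kHz mod fs = 1.25 kHz.
1.25 kHz ≤ fs/2 = 10.25 kHz, appears at 1.25 kHz.
76.25 kHz mod fs = 14.75 kHz.
14.75 kHz > fs/2 = 10.25 kHz, folds to fs − 14.75 kHz = 5.75 kHz.
41.05 kHz mod fs = 0.05 kHz.
0.05 kHz ≤ fs/2 = 10.25 kHz, appears at 0.05 kHz.
67.05 kHz mod fs = 5.55 kHz.
5.55 kHz ≤ fs/2 = 10.25 kHz, appears at 5.55 kHz.
Distinct values: {0.05 kHz, 0.65 kHz, 1.25 kHz, 5.55 kHz, 5.75 kHz} → 5.

5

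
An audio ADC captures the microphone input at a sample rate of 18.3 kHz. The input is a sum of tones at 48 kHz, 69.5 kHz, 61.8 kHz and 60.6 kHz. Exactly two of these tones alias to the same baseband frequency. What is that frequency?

6.9 kHz

fs/2 = 9.15 kHz.
48 kHz mod fs = 11.4 kHz.
11.4 kHz > fs/2 = 9.15 kHz, folds to fs − 11.4 kHz = 6.9 kHz.
69.5 kHz mod fs = 14.6 kHz.
14.6 kHz > fs/2 = 9.15 kHz, folds to fs − 14.6 kHz = 3.7 kHz.
61.8 kHz mod fs = 6.9 kHz.
6.9 kHz ≤ fs/2 = 9.15 kHz, appears at 6.9 kHz.
60.6 kHz mod fs = 5.7 kHz.
5.7 kHz ≤ fs/2 = 9.15 kHz, appears at 5.7 kHz.
48 kHz and 61.8 kHz both map to 6.9 kHz.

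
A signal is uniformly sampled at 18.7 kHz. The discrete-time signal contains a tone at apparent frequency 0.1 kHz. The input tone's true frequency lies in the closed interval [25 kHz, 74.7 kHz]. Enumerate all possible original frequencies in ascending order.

Frequencies that alias to 0.1 kHz are k·fs ± 0.1 kHz for integer k ≥ 0.
k=0: 0.1 kHz.
k=1: 18.6 kHz, 18.8 kHz.
k=2: 37.3 kHz, 37.5 kHz.
k=3: 56 kHz, 56.2 kHz.
k=4: 74.7 kHz, 74.9 kHz.
k=5: 93.4 kHz, 93.6 kHz.
Within [25 kHz, 74.7 kHz]: 37.3 kHz, 37.5 kHz, 56 kHz, 56.2 kHz, 74.7 kHz.

37.3 kHz, 37.5 kHz, 56 kHz, 56.2 kHz, 74.7 kHz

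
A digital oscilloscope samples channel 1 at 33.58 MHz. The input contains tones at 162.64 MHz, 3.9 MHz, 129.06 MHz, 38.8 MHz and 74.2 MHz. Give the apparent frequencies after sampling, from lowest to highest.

3.9 MHz, 5.22 MHz, 5.26 MHz, 7.04 MHz

fs/2 = 16.79 MHz.
162.64 MHz mod fs = 28.32 MHz.
28.32 MHz > fs/2 = 16.79 MHz, folds to fs − 28.32 MHz = 5.26 MHz.
3.9 MHz ≤ fs/2 = 16.79 MHz, passes unchanged.
129.06 MHz mod fs = 28.32 MHz.
28.32 MHz > fs/2 = 16.79 MHz, folds to fs − 28.32 MHz = 5.26 MHz.
38.8 MHz mod fs = 5.22 MHz.
5.22 MHz ≤ fs/2 = 16.79 MHz, appears at 5.22 MHz.
74.2 MHz mod fs = 7.04 MHz.
7.04 MHz ≤ fs/2 = 16.79 MHz, appears at 7.04 MHz.
Distinct values: {3.9 MHz, 5.22 MHz, 5.26 MHz, 7.04 MHz}.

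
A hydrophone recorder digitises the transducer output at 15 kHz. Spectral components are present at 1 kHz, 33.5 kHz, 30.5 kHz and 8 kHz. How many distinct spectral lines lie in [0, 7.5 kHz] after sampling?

fs/2 = 7.5 kHz.
1 kHz ≤ fs/2 = 7.5 kHz, passes unchanged.
33.5 kHz mod fs = 3.5 kHz.
3.5 kHz ≤ fs/2 = 7.5 kHz, appears at 3.5 kHz.
30.5 kHz mod fs = 0.5 kHz.
0.5 kHz ≤ fs/2 = 7.5 kHz, appears at 0.5 kHz.
8 kHz > fs/2 = 7.5 kHz, folds to fs − 8 kHz = 7 kHz.
Distinct values: {0.5 kHz, 1 kHz, 3.5 kHz, 7 kHz} → 4.

4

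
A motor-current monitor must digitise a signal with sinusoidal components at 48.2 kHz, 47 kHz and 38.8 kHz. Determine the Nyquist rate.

Highest-frequency component: 48.2 kHz.
Nyquist rate = 2 × 48.2 kHz = 96.4 kHz.

96.4 kHz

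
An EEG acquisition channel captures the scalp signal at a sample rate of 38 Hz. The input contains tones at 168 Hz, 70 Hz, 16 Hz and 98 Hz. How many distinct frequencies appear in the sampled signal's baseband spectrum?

2

fs/2 = 19 Hz.
168 Hz mod fs = 16 Hz.
16 Hz ≤ fs/2 = 19 Hz, appears at 16 Hz.
70 Hz mod fs = 32 Hz.
32 Hz > fs/2 = 19 Hz, folds to fs − 32 Hz = 6 Hz.
16 Hz ≤ fs/2 = 19 Hz, passes unchanged.
98 Hz mod fs = 22 Hz.
22 Hz > fs/2 = 19 Hz, folds to fs − 22 Hz = 16 Hz.
Distinct values: {6 Hz, 16 Hz} → 2.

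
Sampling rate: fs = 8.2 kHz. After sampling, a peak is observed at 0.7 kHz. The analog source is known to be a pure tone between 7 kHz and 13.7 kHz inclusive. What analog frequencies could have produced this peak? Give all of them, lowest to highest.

7.5 kHz, 8.9 kHz

Frequencies that alias to 0.7 kHz are k·fs ± 0.7 kHz for integer k ≥ 0.
k=0: 0.7 kHz.
k=1: 7.5 kHz, 8.9 kHz.
k=2: 15.7 kHz, 17.1 kHz.
Within [7 kHz, 13.7 kHz]: 7.5 kHz, 8.9 kHz.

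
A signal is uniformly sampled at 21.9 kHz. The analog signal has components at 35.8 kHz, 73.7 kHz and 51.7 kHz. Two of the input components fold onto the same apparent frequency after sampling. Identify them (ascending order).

fs/2 = 10.95 kHz.
35.8 kHz mod fs = 13.9 kHz.
13.9 kHz > fs/2 = 10.95 kHz, folds to fs − 13.9 kHz = 8 kHz.
73.7 kHz mod fs = 8 kHz.
8 kHz ≤ fs/2 = 10.95 kHz, appears at 8 kHz.
51.7 kHz mod fs = 7.9 kHz.
7.9 kHz ≤ fs/2 = 10.95 kHz, appears at 7.9 kHz.
35.8 kHz and 73.7 kHz both map to 8 kHz.

35.8 kHz, 73.7 kHz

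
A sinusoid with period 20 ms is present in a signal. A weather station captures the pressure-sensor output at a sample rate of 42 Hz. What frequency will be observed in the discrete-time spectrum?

T = 20 ms → f = 1/T = 50 Hz.
50 Hz mod fs = 8 Hz.
8 Hz ≤ fs/2 = 21 Hz, appears at 8 Hz.

8 Hz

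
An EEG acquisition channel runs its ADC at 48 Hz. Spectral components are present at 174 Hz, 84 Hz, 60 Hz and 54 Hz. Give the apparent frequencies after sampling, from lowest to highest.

6 Hz, 12 Hz, 18 Hz

fs/2 = 24 Hz.
174 Hz mod fs = 30 Hz.
30 Hz > fs/2 = 24 Hz, folds to fs − 30 Hz = 18 Hz.
84 Hz mod fs = 36 Hz.
36 Hz > fs/2 = 24 Hz, folds to fs − 36 Hz = 12 Hz.
60 Hz mod fs = 12 Hz.
12 Hz ≤ fs/2 = 24 Hz, appears at 12 Hz.
54 Hz mod fs = 6 Hz.
6 Hz ≤ fs/2 = 24 Hz, appears at 6 Hz.
Distinct values: {6 Hz, 12 Hz, 18 Hz}.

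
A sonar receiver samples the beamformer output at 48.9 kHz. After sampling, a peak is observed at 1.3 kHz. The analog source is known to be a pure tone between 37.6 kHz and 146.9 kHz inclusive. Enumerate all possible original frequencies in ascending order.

Frequencies that alias to 1.3 kHz are k·fs ± 1.3 kHz for integer k ≥ 0.
k=0: 1.3 kHz.
k=1: 47.6 kHz, 50.2 kHz.
k=2: 96.5 kHz, 99.1 kHz.
k=3: 145.4 kHz, 148 kHz.
k=4: 194.3 kHz, 196.9 kHz.
Within [37.6 kHz, 146.9 kHz]: 47.6 kHz, 50.2 kHz, 96.5 kHz, 99.1 kHz, 145.4 kHz.

47.6 kHz, 50.2 kHz, 96.5 kHz, 99.1 kHz, 145.4 kHz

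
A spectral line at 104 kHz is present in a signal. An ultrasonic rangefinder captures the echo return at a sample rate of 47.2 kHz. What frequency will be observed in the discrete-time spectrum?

9.6 kHz

104 kHz mod fs = 9.6 kHz.
9.6 kHz ≤ fs/2 = 23.6 kHz, appears at 9.6 kHz.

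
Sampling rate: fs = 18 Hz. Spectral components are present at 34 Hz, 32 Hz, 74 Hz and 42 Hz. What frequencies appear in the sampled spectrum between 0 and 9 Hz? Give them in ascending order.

fs/2 = 9 Hz.
34 Hz mod fs = 16 Hz.
16 Hz > fs/2 = 9 Hz, folds to fs − 16 Hz = 2 Hz.
32 Hz mod fs = 14 Hz.
14 Hz > fs/2 = 9 Hz, folds to fs − 14 Hz = 4 Hz.
74 Hz mod fs = 2 Hz.
2 Hz ≤ fs/2 = 9 Hz, appears at 2 Hz.
42 Hz mod fs = 6 Hz.
6 Hz ≤ fs/2 = 9 Hz, appears at 6 Hz.
Distinct values: {2 Hz, 4 Hz, 6 Hz}.

2 Hz, 4 Hz, 6 Hz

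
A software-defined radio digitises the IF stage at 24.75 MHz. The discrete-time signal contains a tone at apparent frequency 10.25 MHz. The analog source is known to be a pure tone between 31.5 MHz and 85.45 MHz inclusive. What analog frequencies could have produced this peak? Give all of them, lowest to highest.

35 MHz, 39.25 MHz, 59.75 MHz, 64 MHz, 84.5 MHz

Frequencies that alias to 10.25 MHz are k·fs ± 10.25 MHz for integer k ≥ 0.
k=0: 10.25 MHz.
k=1: 14.5 MHz, 35 MHz.
k=2: 39.25 MHz, 59.75 MHz.
k=3: 64 MHz, 84.5 MHz.
k=4: 88.75 MHz, 109.25 MHz.
Within [31.5 MHz, 85.45 MHz]: 35 MHz, 39.25 MHz, 59.75 MHz, 64 MHz, 84.5 MHz.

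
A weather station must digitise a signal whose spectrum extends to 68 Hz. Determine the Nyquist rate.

136 Hz

Nyquist rate = 2 × 68 Hz = 136 Hz.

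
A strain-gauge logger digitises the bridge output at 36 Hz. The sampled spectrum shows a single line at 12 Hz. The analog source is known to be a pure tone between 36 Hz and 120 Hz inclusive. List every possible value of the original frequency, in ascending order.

Frequencies that alias to 12 Hz are k·fs ± 12 Hz for integer k ≥ 0.
k=0: 12 Hz.
k=1: 24 Hz, 48 Hz.
k=2: 60 Hz, 84 Hz.
k=3: 96 Hz, 120 Hz.
k=4: 132 Hz, 156 Hz.
Within [36 Hz, 120 Hz]: 48 Hz, 60 Hz, 84 Hz, 96 Hz, 120 Hz.

48 Hz, 60 Hz, 84 Hz, 96 Hz, 120 Hz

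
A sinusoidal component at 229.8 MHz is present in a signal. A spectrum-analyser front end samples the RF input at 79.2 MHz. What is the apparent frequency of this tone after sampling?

7.8 MHz

229.8 MHz mod fs = 71.4 MHz.
71.4 MHz > fs/2 = 39.6 MHz, folds to fs − 71.4 MHz = 7.8 MHz.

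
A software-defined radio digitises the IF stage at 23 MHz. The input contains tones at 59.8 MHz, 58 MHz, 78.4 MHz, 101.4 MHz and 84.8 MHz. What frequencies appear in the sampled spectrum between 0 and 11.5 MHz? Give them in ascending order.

7.2 MHz, 9.2 MHz, 9.4 MHz, 11 MHz

fs/2 = 11.5 MHz.
59.8 MHz mod fs = 13.8 MHz.
13.8 MHz > fs/2 = 11.5 MHz, folds to fs − 13.8 MHz = 9.2 MHz.
58 MHz mod fs = 12 MHz.
12 MHz > fs/2 = 11.5 MHz, folds to fs − 12 MHz = 11 MHz.
78.4 MHz mod fs = 9.4 MHz.
9.4 MHz ≤ fs/2 = 11.5 MHz, appears at 9.4 MHz.
101.4 MHz mod fs = 9.4 MHz.
9.4 MHz ≤ fs/2 = 11.5 MHz, appears at 9.4 MHz.
84.8 MHz mod fs = 15.8 MHz.
15.8 MHz > fs/2 = 11.5 MHz, folds to fs − 15.8 MHz = 7.2 MHz.
Distinct values: {7.2 MHz, 9.2 MHz, 9.4 MHz, 11 MHz}.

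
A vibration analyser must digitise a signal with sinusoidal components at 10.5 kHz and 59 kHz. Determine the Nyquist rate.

Highest-frequency component: 59 kHz.
Nyquist rate = 2 × 59 kHz = 118 kHz.

118 kHz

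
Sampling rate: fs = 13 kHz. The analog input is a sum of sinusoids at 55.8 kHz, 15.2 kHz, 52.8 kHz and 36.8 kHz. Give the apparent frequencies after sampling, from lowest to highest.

0.8 kHz, 2.2 kHz, 3.8 kHz

fs/2 = 6.5 kHz.
55.8 kHz mod fs = 3.8 kHz.
3.8 kHz ≤ fs/2 = 6.5 kHz, appears at 3.8 kHz.
15.2 kHz mod fs = 2.2 kHz.
2.2 kHz ≤ fs/2 = 6.5 kHz, appears at 2.2 kHz.
52.8 kHz mod fs = 0.8 kHz.
0.8 kHz ≤ fs/2 = 6.5 kHz, appears at 0.8 kHz.
36.8 kHz mod fs = 10.8 kHz.
10.8 kHz > fs/2 = 6.5 kHz, folds to fs − 10.8 kHz = 2.2 kHz.
Distinct values: {0.8 kHz, 2.2 kHz, 3.8 kHz}.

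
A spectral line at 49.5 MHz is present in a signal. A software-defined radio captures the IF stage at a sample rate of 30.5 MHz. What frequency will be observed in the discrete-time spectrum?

11.5 MHz

49.5 MHz mod fs = 19 MHz.
19 MHz > fs/2 = 15.25 MHz, folds to fs − 19 MHz = 11.5 MHz.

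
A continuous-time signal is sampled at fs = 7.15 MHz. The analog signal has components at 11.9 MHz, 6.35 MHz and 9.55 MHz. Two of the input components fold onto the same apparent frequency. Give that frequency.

2.4 MHz

fs/2 = 3.575 MHz.
11.9 MHz mod fs = 4.75 MHz.
4.75 MHz > fs/2 = 3.575 MHz, folds to fs − 4.75 MHz = 2.4 MHz.
6.35 MHz > fs/2 = 3.575 MHz, folds to fs − 6.35 MHz = 0.8 MHz.
9.55 MHz mod fs = 2.4 MHz.
2.4 MHz ≤ fs/2 = 3.575 MHz, appears at 2.4 MHz.
9.55 MHz and 11.9 MHz both map to 2.4 MHz.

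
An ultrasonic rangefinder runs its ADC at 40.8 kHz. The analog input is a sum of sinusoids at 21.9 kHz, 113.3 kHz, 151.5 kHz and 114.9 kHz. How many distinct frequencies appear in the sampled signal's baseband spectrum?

fs/2 = 20.4 kHz.
21.9 kHz > fs/2 = 20.4 kHz, folds to fs − 21.9 kHz = 18.9 kHz.
113.3 kHz mod fs = 31.7 kHz.
31.7 kHz > fs/2 = 20.4 kHz, folds to fs − 31.7 kHz = 9.1 kHz.
151.5 kHz mod fs = 29.1 kHz.
29.1 kHz > fs/2 = 20.4 kHz, folds to fs − 29.1 kHz = 11.7 kHz.
114.9 kHz mod fs = 33.3 kHz.
33.3 kHz > fs/2 = 20.4 kHz, folds to fs − 33.3 kHz = 7.5 kHz.
Distinct values: {7.5 kHz, 9.1 kHz, 11.7 kHz, 18.9 kHz} → 4.

4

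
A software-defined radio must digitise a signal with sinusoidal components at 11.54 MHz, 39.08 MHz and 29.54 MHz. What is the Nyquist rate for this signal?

Highest-frequency component: 39.08 MHz.
Nyquist rate = 2 × 39.08 MHz = 78.16 MHz.

78.16 MHz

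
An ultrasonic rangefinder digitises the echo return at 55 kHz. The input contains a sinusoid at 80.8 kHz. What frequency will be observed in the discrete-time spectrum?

25.8 kHz

80.8 kHz mod fs = 25.8 kHz.
25.8 kHz ≤ fs/2 = 27.5 kHz, appears at 25.8 kHz.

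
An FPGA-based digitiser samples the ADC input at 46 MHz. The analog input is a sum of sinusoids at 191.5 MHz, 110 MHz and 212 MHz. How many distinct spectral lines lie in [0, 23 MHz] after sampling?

fs/2 = 23 MHz.
191.5 MHz mod fs = 7.5 MHz.
7.5 MHz ≤ fs/2 = 23 MHz, appears at 7.5 MHz.
110 MHz mod fs = 18 MHz.
18 MHz ≤ fs/2 = 23 MHz, appears at 18 MHz.
212 MHz mod fs = 28 MHz.
28 MHz > fs/2 = 23 MHz, folds to fs − 28 MHz = 18 MHz.
Distinct values: {7.5 MHz, 18 MHz} → 2.

2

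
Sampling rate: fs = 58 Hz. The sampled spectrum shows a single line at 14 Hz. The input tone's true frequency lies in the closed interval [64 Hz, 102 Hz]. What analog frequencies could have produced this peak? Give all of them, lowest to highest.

72 Hz, 102 Hz

Frequencies that alias to 14 Hz are k·fs ± 14 Hz for integer k ≥ 0.
k=0: 14 Hz.
k=1: 44 Hz, 72 Hz.
k=2: 102 Hz, 130 Hz.
k=3: 160 Hz, 188 Hz.
Within [64 Hz, 102 Hz]: 72 Hz, 102 Hz.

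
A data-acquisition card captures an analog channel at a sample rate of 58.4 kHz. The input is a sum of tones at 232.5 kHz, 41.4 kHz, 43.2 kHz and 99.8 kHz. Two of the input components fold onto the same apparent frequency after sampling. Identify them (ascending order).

fs/2 = 29.2 kHz.
232.5 kHz mod fs = 57.3 kHz.
57.3 kHz > fs/2 = 29.2 kHz, folds to fs − 57.3 kHz = 1.1 kHz.
41.4 kHz > fs/2 = 29.2 kHz, folds to fs − 41.4 kHz = 17 kHz.
43.2 kHz > fs/2 = 29.2 kHz, folds to fs − 43.2 kHz = 15.2 kHz.
99.8 kHz mod fs = 41.4 kHz.
41.4 kHz > fs/2 = 29.2 kHz, folds to fs − 41.4 kHz = 17 kHz.
41.4 kHz and 99.8 kHz both map to 17 kHz.

41.4 kHz, 99.8 kHz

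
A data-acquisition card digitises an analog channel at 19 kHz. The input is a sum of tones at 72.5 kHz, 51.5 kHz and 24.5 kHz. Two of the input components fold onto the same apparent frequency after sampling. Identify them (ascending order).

fs/2 = 9.5 kHz.
72.5 kHz mod fs = 15.5 kHz.
15.5 kHz > fs/2 = 9.5 kHz, folds to fs − 15.5 kHz = 3.5 kHz.
51.5 kHz mod fs = 13.5 kHz.
13.5 kHz > fs/2 = 9.5 kHz, folds to fs − 13.5 kHz = 5.5 kHz.
24.5 kHz mod fs = 5.5 kHz.
5.5 kHz ≤ fs/2 = 9.5 kHz, appears at 5.5 kHz.
24.5 kHz and 51.5 kHz both map to 5.5 kHz.

24.5 kHz, 51.5 kHz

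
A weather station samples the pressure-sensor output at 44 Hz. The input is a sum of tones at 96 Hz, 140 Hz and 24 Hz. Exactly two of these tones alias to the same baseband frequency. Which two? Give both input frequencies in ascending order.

fs/2 = 22 Hz.
96 Hz mod fs = 8 Hz.
8 Hz ≤ fs/2 = 22 Hz, appears at 8 Hz.
140 Hz mod fs = 8 Hz.
8 Hz ≤ fs/2 = 22 Hz, appears at 8 Hz.
24 Hz > fs/2 = 22 Hz, folds to fs − 24 Hz = 20 Hz.
96 Hz and 140 Hz both map to 8 Hz.

96 Hz, 140 Hz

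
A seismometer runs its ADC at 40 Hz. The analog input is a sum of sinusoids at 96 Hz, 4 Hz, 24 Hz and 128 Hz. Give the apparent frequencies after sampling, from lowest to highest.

4 Hz, 8 Hz, 16 Hz

fs/2 = 20 Hz.
96 Hz mod fs = 16 Hz.
16 Hz ≤ fs/2 = 20 Hz, appears at 16 Hz.
4 Hz ≤ fs/2 = 20 Hz, passes unchanged.
24 Hz > fs/2 = 20 Hz, folds to fs − 24 Hz = 16 Hz.
128 Hz mod fs = 8 Hz.
8 Hz ≤ fs/2 = 20 Hz, appears at 8 Hz.
Distinct values: {4 Hz, 8 Hz, 16 Hz}.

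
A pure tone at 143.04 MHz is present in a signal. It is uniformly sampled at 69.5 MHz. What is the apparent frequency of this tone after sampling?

143.04 MHz mod fs = 4.04 MHz.
4.04 MHz ≤ fs/2 = 34.75 MHz, appears at 4.04 MHz.

4.04 MHz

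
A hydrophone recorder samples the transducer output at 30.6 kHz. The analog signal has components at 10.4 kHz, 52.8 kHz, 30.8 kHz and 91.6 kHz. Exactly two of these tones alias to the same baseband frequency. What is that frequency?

fs/2 = 15.3 kHz.
10.4 kHz ≤ fs/2 = 15.3 kHz, passes unchanged.
52.8 kHz mod fs = 22.2 kHz.
22.2 kHz > fs/2 = 15.3 kHz, folds to fs − 22.2 kHz = 8.4 kHz.
30.8 kHz mod fs = 0.2 kHz.
0.2 kHz ≤ fs/2 = 15.3 kHz, appears at 0.2 kHz.
91.6 kHz mod fs = 30.4 kHz.
30.4 kHz > fs/2 = 15.3 kHz, folds to fs − 30.4 kHz = 0.2 kHz.
30.8 kHz and 91.6 kHz both map to 0.2 kHz.

0.2 kHz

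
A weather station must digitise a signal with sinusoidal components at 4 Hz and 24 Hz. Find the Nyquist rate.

48 Hz

Highest-frequency component: 24 Hz.
Nyquist rate = 2 × 24 Hz = 48 Hz.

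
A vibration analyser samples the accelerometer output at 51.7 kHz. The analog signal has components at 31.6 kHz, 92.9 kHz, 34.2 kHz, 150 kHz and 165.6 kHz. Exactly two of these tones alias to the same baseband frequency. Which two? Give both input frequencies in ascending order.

92.9 kHz, 165.6 kHz

fs/2 = 25.85 kHz.
31.6 kHz > fs/2 = 25.85 kHz, folds to fs − 31.6 kHz = 20.1 kHz.
92.9 kHz mod fs = 41.2 kHz.
41.2 kHz > fs/2 = 25.85 kHz, folds to fs − 41.2 kHz = 10.5 kHz.
34.2 kHz > fs/2 = 25.85 kHz, folds to fs − 34.2 kHz = 17.5 kHz.
150 kHz mod fs = 46.6 kHz.
46.6 kHz > fs/2 = 25.85 kHz, folds to fs − 46.6 kHz = 5.1 kHz.
165.6 kHz mod fs = 10.5 kHz.
10.5 kHz ≤ fs/2 = 25.85 kHz, appears at 10.5 kHz.
92.9 kHz and 165.6 kHz both map to 10.5 kHz.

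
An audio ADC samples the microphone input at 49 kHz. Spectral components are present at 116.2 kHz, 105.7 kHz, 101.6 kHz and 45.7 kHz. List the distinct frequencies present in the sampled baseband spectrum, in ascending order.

fs/2 = 24.5 kHz.
116.2 kHz mod fs = 18.2 kHz.
18.2 kHz ≤ fs/2 = 24.5 kHz, appears at 18.2 kHz.
105.7 kHz mod fs = 7.7 kHz.
7.7 kHz ≤ fs/2 = 24.5 kHz, appears at 7.7 kHz.
101.6 kHz mod fs = 3.6 kHz.
3.6 kHz ≤ fs/2 = 24.5 kHz, appears at 3.6 kHz.
45.7 kHz > fs/2 = 24.5 kHz, folds to fs − 45.7 kHz = 3.3 kHz.
Distinct values: {3.3 kHz, 3.6 kHz, 7.7 kHz, 18.2 kHz}.

3.3 kHz, 3.6 kHz, 7.7 kHz, 18.2 kHz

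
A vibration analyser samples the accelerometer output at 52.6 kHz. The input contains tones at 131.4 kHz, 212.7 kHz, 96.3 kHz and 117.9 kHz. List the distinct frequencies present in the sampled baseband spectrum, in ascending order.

2.3 kHz, 8.9 kHz, 12.7 kHz, 26.2 kHz

fs/2 = 26.3 kHz.
131.4 kHz mod fs = 26.2 kHz.
26.2 kHz ≤ fs/2 = 26.3 kHz, appears at 26.2 kHz.
212.7 kHz mod fs = 2.3 kHz.
2.3 kHz ≤ fs/2 = 26.3 kHz, appears at 2.3 kHz.
96.3 kHz mod fs = 43.7 kHz.
43.7 kHz > fs/2 = 26.3 kHz, folds to fs − 43.7 kHz = 8.9 kHz.
117.9 kHz mod fs = 12.7 kHz.
12.7 kHz ≤ fs/2 = 26.3 kHz, appears at 12.7 kHz.
Distinct values: {2.3 kHz, 8.9 kHz, 12.7 kHz, 26.2 kHz}.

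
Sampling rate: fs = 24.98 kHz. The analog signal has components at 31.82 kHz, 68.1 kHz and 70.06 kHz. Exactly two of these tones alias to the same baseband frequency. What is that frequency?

6.84 kHz

fs/2 = 12.49 kHz.
31.82 kHz mod fs = 6.84 kHz.
6.84 kHz ≤ fs/2 = 12.49 kHz, appears at 6.84 kHz.
68.1 kHz mod fs = 18.14 kHz.
18.14 kHz > fs/2 = 12.49 kHz, folds to fs − 18.14 kHz = 6.84 kHz.
70.06 kHz mod fs = 20.1 kHz.
20.1 kHz > fs/2 = 12.49 kHz, folds to fs − 20.1 kHz = 4.88 kHz.
31.82 kHz and 68.1 kHz both map to 6.84 kHz.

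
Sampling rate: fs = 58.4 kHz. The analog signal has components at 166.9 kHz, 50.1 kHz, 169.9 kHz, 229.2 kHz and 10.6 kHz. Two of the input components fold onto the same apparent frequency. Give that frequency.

fs/2 = 29.2 kHz.
166.9 kHz mod fs = 50.1 kHz.
50.1 kHz > fs/2 = 29.2 kHz, folds to fs − 50.1 kHz = 8.3 kHz.
50.1 kHz > fs/2 = 29.2 kHz, folds to fs − 50.1 kHz = 8.3 kHz.
169.9 kHz mod fs = 53.1 kHz.
53.1 kHz > fs/2 = 29.2 kHz, folds to fs − 53.1 kHz = 5.3 kHz.
229.2 kHz mod fs = 54 kHz.
54 kHz > fs/2 = 29.2 kHz, folds to fs − 54 kHz = 4.4 kHz.
10.6 kHz ≤ fs/2 = 29.2 kHz, passes unchanged.
50.1 kHz and 166.9 kHz both map to 8.3 kHz.

8.3 kHz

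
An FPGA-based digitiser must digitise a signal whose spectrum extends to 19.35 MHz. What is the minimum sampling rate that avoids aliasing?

38.7 MHz

Nyquist rate = 2 × 19.35 MHz = 38.7 MHz.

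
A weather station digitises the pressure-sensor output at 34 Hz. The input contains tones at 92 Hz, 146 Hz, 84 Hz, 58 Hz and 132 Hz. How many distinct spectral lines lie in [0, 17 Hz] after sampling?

fs/2 = 17 Hz.
92 Hz mod fs = 24 Hz.
24 Hz > fs/2 = 17 Hz, folds to fs − 24 Hz = 10 Hz.
146 Hz mod fs = 10 Hz.
10 Hz ≤ fs/2 = 17 Hz, appears at 10 Hz.
84 Hz mod fs = 16 Hz.
16 Hz ≤ fs/2 = 17 Hz, appears at 16 Hz.
58 Hz mod fs = 24 Hz.
24 Hz > fs/2 = 17 Hz, folds to fs − 24 Hz = 10 Hz.
132 Hz mod fs = 30 Hz.
30 Hz > fs/2 = 17 Hz, folds to fs − 30 Hz = 4 Hz.
Distinct values: {4 Hz, 10 Hz, 16 Hz} → 3.

3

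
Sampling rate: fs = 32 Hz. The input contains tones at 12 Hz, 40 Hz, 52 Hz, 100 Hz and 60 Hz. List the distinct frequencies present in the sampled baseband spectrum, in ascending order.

4 Hz, 8 Hz, 12 Hz

fs/2 = 16 Hz.
12 Hz ≤ fs/2 = 16 Hz, passes unchanged.
40 Hz mod fs = 8 Hz.
8 Hz ≤ fs/2 = 16 Hz, appears at 8 Hz.
52 Hz mod fs = 20 Hz.
20 Hz > fs/2 = 16 Hz, folds to fs − 20 Hz = 12 Hz.
100 Hz mod fs = 4 Hz.
4 Hz ≤ fs/2 = 16 Hz, appears at 4 Hz.
60 Hz mod fs = 28 Hz.
28 Hz > fs/2 = 16 Hz, folds to fs − 28 Hz = 4 Hz.
Distinct values: {4 Hz, 8 Hz, 12 Hz}.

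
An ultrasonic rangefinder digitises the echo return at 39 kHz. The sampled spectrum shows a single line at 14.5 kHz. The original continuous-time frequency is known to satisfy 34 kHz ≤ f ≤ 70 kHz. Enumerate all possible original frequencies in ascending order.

Frequencies that alias to 14.5 kHz are k·fs ± 14.5 kHz for integer k ≥ 0.
k=0: 14.5 kHz.
k=1: 24.5 kHz, 53.5 kHz.
k=2: 63.5 kHz, 92.5 kHz.
k=3: 102.5 kHz, 131.5 kHz.
Within [34 kHz, 70 kHz]: 53.5 kHz, 63.5 kHz.

53.5 kHz, 63.5 kHz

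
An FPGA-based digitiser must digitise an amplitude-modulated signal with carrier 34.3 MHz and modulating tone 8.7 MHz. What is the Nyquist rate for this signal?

AM sidebands sit at fc ± fm = 25.6 MHz and 43 MHz.
Highest-frequency component: 43 MHz.
Nyquist rate = 2 × 43 MHz = 86 MHz.

86 MHz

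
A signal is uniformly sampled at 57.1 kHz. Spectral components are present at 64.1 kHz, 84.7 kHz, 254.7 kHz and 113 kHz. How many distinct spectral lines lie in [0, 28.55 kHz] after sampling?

4

fs/2 = 28.55 kHz.
64.1 kHz mod fs = 7 kHz.
7 kHz ≤ fs/2 = 28.55 kHz, appears at 7 kHz.
84.7 kHz mod fs = 27.6 kHz.
27.6 kHz ≤ fs/2 = 28.55 kHz, appears at 27.6 kHz.
254.7 kHz mod fs = 26.3 kHz.
26.3 kHz ≤ fs/2 = 28.55 kHz, appears at 26.3 kHz.
113 kHz mod fs = 55.9 kHz.
55.9 kHz > fs/2 = 28.55 kHz, folds to fs − 55.9 kHz = 1.2 kHz.
Distinct values: {1.2 kHz, 7 kHz, 26.3 kHz, 27.6 kHz} → 4.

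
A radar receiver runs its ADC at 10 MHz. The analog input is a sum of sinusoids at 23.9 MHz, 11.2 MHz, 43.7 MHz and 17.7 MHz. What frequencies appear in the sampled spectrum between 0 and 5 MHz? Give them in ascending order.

1.2 MHz, 2.3 MHz, 3.7 MHz, 3.9 MHz

fs/2 = 5 MHz.
23.9 MHz mod fs = 3.9 MHz.
3.9 MHz ≤ fs/2 = 5 MHz, appears at 3.9 MHz.
11.2 MHz mod fs = 1.2 MHz.
1.2 MHz ≤ fs/2 = 5 MHz, appears at 1.2 MHz.
43.7 MHz mod fs = 3.7 MHz.
3.7 MHz ≤ fs/2 = 5 MHz, appears at 3.7 MHz.
17.7 MHz mod fs = 7.7 MHz.
7.7 MHz > fs/2 = 5 MHz, folds to fs − 7.7 MHz = 2.3 MHz.
Distinct values: {1.2 MHz, 2.3 MHz, 3.7 MHz, 3.9 MHz}.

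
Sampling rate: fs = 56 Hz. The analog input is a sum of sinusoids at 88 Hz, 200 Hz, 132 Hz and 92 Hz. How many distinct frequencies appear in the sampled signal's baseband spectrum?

fs/2 = 28 Hz.
88 Hz mod fs = 32 Hz.
32 Hz > fs/2 = 28 Hz, folds to fs − 32 Hz = 24 Hz.
200 Hz mod fs = 32 Hz.
32 Hz > fs/2 = 28 Hz, folds to fs − 32 Hz = 24 Hz.
132 Hz mod fs = 20 Hz.
20 Hz ≤ fs/2 = 28 Hz, appears at 20 Hz.
92 Hz mod fs = 36 Hz.
36 Hz > fs/2 = 28 Hz, folds to fs − 36 Hz = 20 Hz.
Distinct values: {20 Hz, 24 Hz} → 2.

2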